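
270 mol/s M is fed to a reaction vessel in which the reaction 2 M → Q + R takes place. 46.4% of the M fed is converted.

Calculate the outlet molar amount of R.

62.6 mol/s

M reacted = 0.464 × 270 = 125.3 mol/s; ν_M = −2, so ξ = 125.3/2 = 62.64 mol/s.
Outlet amounts (n = n₀ + ν ξ):
  M: 270 − 2(62.64) = 144.7
  Q: 0 + 1(62.64) = 62.64
  R: 0 + 1(62.64) = 62.64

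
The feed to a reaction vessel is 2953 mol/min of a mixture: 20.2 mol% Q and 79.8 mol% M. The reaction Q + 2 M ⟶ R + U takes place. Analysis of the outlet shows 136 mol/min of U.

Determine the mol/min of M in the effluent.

2080 mol/min

For U: n = n₀ + 1ξ → 136 = 0 + 1ξ, giving ξ = 136 mol/min.
Outlet amounts (n = n₀ + ν ξ):
  Q: 596.5 − 1(136) = 460.5
  M: 2356 − 2(136) = 2084
  R: 0 + 1(136) = 136
  U: 0 + 1(136) = 136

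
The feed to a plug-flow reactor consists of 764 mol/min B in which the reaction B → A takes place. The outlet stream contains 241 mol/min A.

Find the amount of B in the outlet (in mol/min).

523 mol/min

For A: n = n₀ + 1ξ → 241 = 0 + 1ξ, giving ξ = 241 mol/min.
Outlet amounts (n = n₀ + ν ξ):
  B: 764 − 1(241) = 523
  A: 0 + 1(241) = 241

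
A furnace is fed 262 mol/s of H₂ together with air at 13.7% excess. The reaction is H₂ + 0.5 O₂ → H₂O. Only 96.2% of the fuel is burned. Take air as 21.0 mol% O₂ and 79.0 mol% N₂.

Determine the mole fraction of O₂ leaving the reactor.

Stoichiometric O₂ = 0.5 × 262 = 131 mol/s; O₂ fed = 131 × 1.137 = 148.9 mol/s.
N₂ fed = 148.9 × 79/21 = 560.3 mol/s.
Fuel reacted = 0.962 × 262 → ξ = 252 mol/s.
Outlet (n = n₀ + ν ξ):
  H₂: 262 − 1(252) = 9.956
  O₂: 148.9 − 0.5(252) = 22.93
  N₂: 560.3 (inert)
  H₂O: 0 + 1(252) = 252
Total out = 845.2 mol/s; y_O₂ = 22.93 / 845.2 = 0.02712.

0.0271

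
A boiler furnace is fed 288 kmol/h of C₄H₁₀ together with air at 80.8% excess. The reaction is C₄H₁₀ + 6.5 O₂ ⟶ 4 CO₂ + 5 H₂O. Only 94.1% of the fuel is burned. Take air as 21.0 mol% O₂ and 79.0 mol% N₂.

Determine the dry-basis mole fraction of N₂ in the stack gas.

0.824

Stoichiometric O₂ = 6.5 × 288 = 1872 kmol/h; O₂ fed = 1872 × 1.808 = 3385 kmol/h.
N₂ fed = 3385 × 79/21 = 12730 kmol/h.
Fuel reacted = 0.941 × 288 → ξ = 271 kmol/h.
Outlet (n = n₀ + ν ξ):
  C₄H₁₀: 288 − 1(271) = 16.99
  O₂: 3385 − 6.5(271) = 1623
  N₂: 12730 (inert)
  CO₂: 0 + 4(271) = 1084
  H₂O: 0 + 5(271) = 1355
Dry total = 15460 kmol/h; y_N₂ (dry) = 12730 / 15460 = 0.8238.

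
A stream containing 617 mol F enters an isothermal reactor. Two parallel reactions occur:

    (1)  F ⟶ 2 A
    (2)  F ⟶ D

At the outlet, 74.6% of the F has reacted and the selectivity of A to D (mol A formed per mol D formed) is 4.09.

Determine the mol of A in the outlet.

618 mol

Conversion of F: F consumed = 0.746 × 617 = 460.3 mol = 1ξ₁ + 1ξ₂.
Selectivity: 2ξ₁ / (1ξ₂) = 4.09 → ξ₁ = 2.045 ξ₂.
Substitute: (1·2.045 + 1) ξ₂ = 460.3 → ξ₂ = 151.2 mol, ξ₁ = 309.1 mol.
Outlet amounts (n = n₀ + Σ ν·ξ):
  F: 617 − 1(309.1) − 1(151.2) = 156.7
  A: 0 + 2(309.1) = 618.2
  D: 0 + 1(151.2) = 151.2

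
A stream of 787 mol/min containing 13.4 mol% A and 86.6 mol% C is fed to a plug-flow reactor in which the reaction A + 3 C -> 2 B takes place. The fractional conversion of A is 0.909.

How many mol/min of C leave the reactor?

A reacted = 0.909 × 105.5 = 95.86 mol/min; ν_A = −1, so ξ = 95.86/1 = 95.86 mol/min.
Outlet amounts (n = n₀ + ν ξ):
  A: 105.5 − 1(95.86) = 9.597
  C: 681.5 − 3(95.86) = 394
  B: 0 + 2(95.86) = 191.7

394 mol/min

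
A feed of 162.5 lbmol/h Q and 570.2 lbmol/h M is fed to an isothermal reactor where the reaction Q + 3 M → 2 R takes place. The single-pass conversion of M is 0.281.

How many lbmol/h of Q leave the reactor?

109 lbmol/h

M reacted = 0.281 × 570.2 = 160.2 lbmol/h; ν_M = −3, so ξ = 160.2/3 = 53.41 lbmol/h.
Outlet amounts (n = n₀ + ν ξ):
  Q: 162.5 − 1(53.41) = 109.1
  M: 570.2 − 3(53.41) = 410
  R: 0 + 2(53.41) = 106.8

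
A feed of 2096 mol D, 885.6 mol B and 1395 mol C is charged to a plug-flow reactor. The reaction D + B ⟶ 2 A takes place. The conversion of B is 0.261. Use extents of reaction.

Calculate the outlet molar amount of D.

B reacted = 0.261 × 885.6 = 231.1 mol; ν_B = −1, so ξ = 231.1/1 = 231.1 mol.
Outlet amounts (n = n₀ + ν ξ):
  D: 2096 − 1(231.1) = 1865
  B: 885.6 − 1(231.1) = 654.5
  A: 0 + 2(231.1) = 462.3
  C: 1395 (inert)

1860 mol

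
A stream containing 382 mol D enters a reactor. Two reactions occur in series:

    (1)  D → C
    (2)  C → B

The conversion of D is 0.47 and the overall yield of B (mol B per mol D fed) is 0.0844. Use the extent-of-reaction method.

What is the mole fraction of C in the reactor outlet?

Conversion of D: D consumed = 1ξ₁ = 0.47 × 382 → ξ₁ = 179.5 mol.
Yield of B: 1ξ₂ / 382 = 0.0844 → ξ₂ = 32.24 mol.
Outlet amounts (n = n₀ + Σ ν·ξ):
  D: 382 − 1(179.5) = 202.5
  C: 0 + 1(179.5) − 1(32.24) = 147.3
  B: 0 + 1(32.24) = 32.24
Total out = 382 mol; y_C = 147.3 / 382 = 0.3856.

0.386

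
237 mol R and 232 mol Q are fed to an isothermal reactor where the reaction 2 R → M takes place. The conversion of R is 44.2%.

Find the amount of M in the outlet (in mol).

52.4 mol

R reacted = 0.442 × 237 = 104.8 mol; ν_R = −2, so ξ = 104.8/2 = 52.38 mol.
Outlet amounts (n = n₀ + ν ξ):
  R: 237 − 2(52.38) = 132.2
  M: 0 + 1(52.38) = 52.38
  Q: 232 (inert)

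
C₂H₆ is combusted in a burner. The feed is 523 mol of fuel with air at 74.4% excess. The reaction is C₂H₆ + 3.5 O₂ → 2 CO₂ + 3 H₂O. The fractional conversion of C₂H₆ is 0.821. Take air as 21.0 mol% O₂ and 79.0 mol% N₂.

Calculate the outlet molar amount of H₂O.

Stoichiometric O₂ = 3.5 × 523 = 1830 mol; O₂ fed = 1830 × 1.744 = 3192 mol.
N₂ fed = 3192 × 79/21 = 12010 mol.
Fuel reacted = 0.821 × 523 → ξ = 429.4 mol.
Outlet (n = n₀ + ν ξ):
  C₂H₆: 523 − 1(429.4) = 93.62
  O₂: 3192 − 3.5(429.4) = 1690
  N₂: 12010 (inert)
  CO₂: 0 + 2(429.4) = 858.8
  H₂O: 0 + 3(429.4) = 1288

1290 mol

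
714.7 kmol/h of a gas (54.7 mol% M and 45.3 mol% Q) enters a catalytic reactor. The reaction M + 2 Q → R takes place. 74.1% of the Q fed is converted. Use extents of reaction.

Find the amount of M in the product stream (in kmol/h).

Q reacted = 0.741 × 323.8 = 239.9 kmol/h; ν_Q = −2, so ξ = 239.9/2 = 120 kmol/h.
Outlet amounts (n = n₀ + ν ξ):
  M: 390.9 − 1(120) = 271
  Q: 323.8 − 2(120) = 83.85
  R: 0 + 1(120) = 120

271 kmol/h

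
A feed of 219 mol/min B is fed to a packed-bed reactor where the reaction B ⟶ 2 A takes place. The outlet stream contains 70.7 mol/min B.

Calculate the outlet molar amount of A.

For B: n = n₀ − 1ξ → 70.7 = 219 − 1ξ, giving ξ = 148.3 mol/min.
Outlet amounts (n = n₀ + ν ξ):
  B: 219 − 1(148.3) = 70.7
  A: 0 + 2(148.3) = 296.6

297 mol/min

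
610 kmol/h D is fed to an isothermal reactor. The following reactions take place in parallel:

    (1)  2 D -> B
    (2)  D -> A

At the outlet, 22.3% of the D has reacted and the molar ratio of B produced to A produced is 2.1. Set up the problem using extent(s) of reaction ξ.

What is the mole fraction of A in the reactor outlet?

Conversion of D: D consumed = 0.223 × 610 = 136 kmol/h = 2ξ₁ + 1ξ₂.
Selectivity: 1ξ₁ / (1ξ₂) = 2.1 → ξ₁ = 2.1 ξ₂.
Substitute: (2·2.1 + 1) ξ₂ = 136 → ξ₂ = 26.16 kmol/h, ξ₁ = 54.94 kmol/h.
Outlet amounts (n = n₀ + Σ ν·ξ):
  D: 610 − 2(54.94) − 1(26.16) = 474
  B: 0 + 1(54.94) = 54.94
  A: 0 + 1(26.16) = 26.16
Total out = 555.1 kmol/h; y_A = 26.16 / 555.1 = 0.04713.

0.0471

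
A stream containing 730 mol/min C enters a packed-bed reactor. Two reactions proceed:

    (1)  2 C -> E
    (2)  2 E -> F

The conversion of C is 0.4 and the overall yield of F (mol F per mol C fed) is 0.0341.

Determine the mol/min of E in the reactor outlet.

Conversion of C: C consumed = 2ξ₁ = 0.4 × 730 → ξ₁ = 146 mol/min.
Yield of F: 1ξ₂ / 730 = 0.0341 → ξ₂ = 24.89 mol/min.
Outlet amounts (n = n₀ + Σ ν·ξ):
  C: 730 − 2(146) = 438
  E: 0 + 1(146) − 2(24.89) = 96.21
  F: 0 + 1(24.89) = 24.89

96.2 mol/min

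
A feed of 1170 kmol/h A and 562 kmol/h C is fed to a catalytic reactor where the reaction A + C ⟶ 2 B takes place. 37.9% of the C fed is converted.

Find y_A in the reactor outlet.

0.553

C reacted = 0.379 × 562 = 213 kmol/h; ν_C = −1, so ξ = 213/1 = 213 kmol/h.
Outlet amounts (n = n₀ + ν ξ):
  A: 1170 − 1(213) = 957
  C: 562 − 1(213) = 349
  B: 0 + 2(213) = 426
Total out = 1732 kmol/h; y_A = 957 / 1732 = 0.5525.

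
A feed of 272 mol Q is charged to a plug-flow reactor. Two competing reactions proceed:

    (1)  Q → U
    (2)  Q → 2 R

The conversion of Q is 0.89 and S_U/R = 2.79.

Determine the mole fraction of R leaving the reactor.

0.238

Conversion of Q: Q consumed = 0.89 × 272 = 242.1 mol = 1ξ₁ + 1ξ₂.
Selectivity: 1ξ₁ / (2ξ₂) = 2.79 → ξ₁ = 5.58 ξ₂.
Substitute: (1·5.58 + 1) ξ₂ = 242.1 → ξ₂ = 36.79 mol, ξ₁ = 205.3 mol.
Outlet amounts (n = n₀ + Σ ν·ξ):
  Q: 272 − 1(205.3) − 1(36.79) = 29.92
  U: 0 + 1(205.3) = 205.3
  R: 0 + 2(36.79) = 73.58
Total out = 308.8 mol; y_R = 73.58 / 308.8 = 0.2383.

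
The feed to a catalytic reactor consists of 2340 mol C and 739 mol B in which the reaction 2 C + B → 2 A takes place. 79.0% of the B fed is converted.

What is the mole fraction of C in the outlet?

0.47

B reacted = 0.79 × 739 = 583.8 mol; ν_B = −1, so ξ = 583.8/1 = 583.8 mol.
Outlet amounts (n = n₀ + ν ξ):
  C: 2340 − 2(583.8) = 1172
  B: 739 − 1(583.8) = 155.2
  A: 0 + 2(583.8) = 1168
Total out = 2495 mol; y_C = 1172 / 2495 = 0.4699.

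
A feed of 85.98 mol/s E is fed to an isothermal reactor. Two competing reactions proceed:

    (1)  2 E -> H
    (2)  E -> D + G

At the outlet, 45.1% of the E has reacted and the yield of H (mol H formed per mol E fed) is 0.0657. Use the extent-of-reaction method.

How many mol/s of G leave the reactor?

Yield of H: 1ξ₁ / 85.98 = 0.0657 → ξ₁ = 5.649 mol/s.
Conversion of E: 2ξ₁ + 1ξ₂ = 0.451 × 85.98 = 38.78 → ξ₂ = 27.48 mol/s.
Outlet amounts (n = n₀ + Σ ν·ξ):
  E: 85.98 − 2(5.649) − 1(27.48) = 47.2
  H: 0 + 1(5.649) = 5.649
  D: 0 + 1(27.48) = 27.48
  G: 0 + 1(27.48) = 27.48

27.5 mol/s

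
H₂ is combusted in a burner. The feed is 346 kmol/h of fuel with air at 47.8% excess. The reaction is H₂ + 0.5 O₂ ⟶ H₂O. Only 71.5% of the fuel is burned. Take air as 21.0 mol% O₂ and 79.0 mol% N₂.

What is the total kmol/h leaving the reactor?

Stoichiometric O₂ = 0.5 × 346 = 173 kmol/h; O₂ fed = 173 × 1.478 = 255.7 kmol/h.
N₂ fed = 255.7 × 79/21 = 961.9 kmol/h.
Fuel reacted = 0.715 × 346 → ξ = 247.4 kmol/h.
Outlet (n = n₀ + ν ξ):
  H₂: 346 − 1(247.4) = 98.61
  O₂: 255.7 − 0.5(247.4) = 132
  N₂: 961.9 (inert)
  H₂O: 0 + 1(247.4) = 247.4
Total out = 98.61 + 132 + 961.9 + 247.4 = 1440 kmol/h.

1440 kmol/h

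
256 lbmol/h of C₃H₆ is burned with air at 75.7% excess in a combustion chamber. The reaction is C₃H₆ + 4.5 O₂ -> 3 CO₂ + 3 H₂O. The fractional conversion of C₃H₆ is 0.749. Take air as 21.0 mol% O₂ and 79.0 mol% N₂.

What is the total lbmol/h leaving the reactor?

Stoichiometric O₂ = 4.5 × 256 = 1152 lbmol/h; O₂ fed = 1152 × 1.757 = 2024 lbmol/h.
N₂ fed = 2024 × 79/21 = 7614 lbmol/h.
Fuel reacted = 0.749 × 256 → ξ = 191.7 lbmol/h.
Outlet (n = n₀ + ν ξ):
  C₃H₆: 256 − 1(191.7) = 64.26
  O₂: 2024 − 4.5(191.7) = 1161
  N₂: 7614 (inert)
  CO₂: 0 + 3(191.7) = 575.2
  H₂O: 0 + 3(191.7) = 575.2
Total out = 64.26 + 1161 + 7614 + 575.2 + 575.2 = 9990 lbmol/h.

9990 lbmol/h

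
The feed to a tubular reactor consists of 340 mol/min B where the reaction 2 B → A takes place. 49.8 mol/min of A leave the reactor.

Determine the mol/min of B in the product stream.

240 mol/min

For A: n = n₀ + 1ξ → 49.8 = 0 + 1ξ, giving ξ = 49.8 mol/min.
Outlet amounts (n = n₀ + ν ξ):
  B: 340 − 2(49.8) = 240.4
  A: 0 + 1(49.8) = 49.8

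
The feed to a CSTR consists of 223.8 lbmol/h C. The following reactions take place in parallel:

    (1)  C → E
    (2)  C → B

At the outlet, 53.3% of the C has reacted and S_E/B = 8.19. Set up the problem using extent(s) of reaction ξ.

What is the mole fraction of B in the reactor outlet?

0.058

Conversion of C: C consumed = 0.533 × 223.8 = 119.3 lbmol/h = 1ξ₁ + 1ξ₂.
Selectivity: 1ξ₁ / (1ξ₂) = 8.19 → ξ₁ = 8.19 ξ₂.
Substitute: (1·8.19 + 1) ξ₂ = 119.3 → ξ₂ = 12.98 lbmol/h, ξ₁ = 106.3 lbmol/h.
Outlet amounts (n = n₀ + Σ ν·ξ):
  C: 223.8 − 1(106.3) − 1(12.98) = 104.5
  E: 0 + 1(106.3) = 106.3
  B: 0 + 1(12.98) = 12.98
Total out = 223.8 lbmol/h; y_B = 12.98 / 223.8 = 0.058.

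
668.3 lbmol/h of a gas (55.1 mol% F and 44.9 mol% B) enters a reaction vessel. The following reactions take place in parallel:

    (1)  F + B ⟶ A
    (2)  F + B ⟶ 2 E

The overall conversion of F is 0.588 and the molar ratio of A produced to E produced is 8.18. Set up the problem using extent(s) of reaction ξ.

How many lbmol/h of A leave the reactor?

204 lbmol/h

Conversion of F: F consumed = 0.588 × 368.2 = 216.5 lbmol/h = 1ξ₁ + 1ξ₂.
Selectivity: 1ξ₁ / (2ξ₂) = 8.18 → ξ₁ = 16.36 ξ₂.
Substitute: (1·16.36 + 1) ξ₂ = 216.5 → ξ₂ = 12.47 lbmol/h, ξ₁ = 204 lbmol/h.
Outlet amounts (n = n₀ + Σ ν·ξ):
  F: 368.2 − 1(204) − 1(12.47) = 151.7
  B: 300.1 − 1(204) − 1(12.47) = 83.55
  A: 0 + 1(204) = 204
  E: 0 + 2(12.47) = 24.94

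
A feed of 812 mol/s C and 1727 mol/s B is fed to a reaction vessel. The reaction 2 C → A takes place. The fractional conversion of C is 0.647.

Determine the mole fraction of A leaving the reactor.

C reacted = 0.647 × 812 = 525.4 mol/s; ν_C = −2, so ξ = 525.4/2 = 262.7 mol/s.
Outlet amounts (n = n₀ + ν ξ):
  C: 812 − 2(262.7) = 286.6
  A: 0 + 1(262.7) = 262.7
  B: 1727 (inert)
Total out = 2276 mol/s; y_A = 262.7 / 2276 = 0.1154.

0.115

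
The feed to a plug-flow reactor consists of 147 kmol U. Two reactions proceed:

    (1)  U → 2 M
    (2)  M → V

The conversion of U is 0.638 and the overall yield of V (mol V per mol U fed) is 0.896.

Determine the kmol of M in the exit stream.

Conversion of U: U consumed = 1ξ₁ = 0.638 × 147 → ξ₁ = 93.79 kmol.
Yield of V: 1ξ₂ / 147 = 0.896 → ξ₂ = 131.7 kmol.
Outlet amounts (n = n₀ + Σ ν·ξ):
  U: 147 − 1(93.79) = 53.21
  M: 0 + 2(93.79) − 1(131.7) = 55.86
  V: 0 + 1(131.7) = 131.7

55.9 kmol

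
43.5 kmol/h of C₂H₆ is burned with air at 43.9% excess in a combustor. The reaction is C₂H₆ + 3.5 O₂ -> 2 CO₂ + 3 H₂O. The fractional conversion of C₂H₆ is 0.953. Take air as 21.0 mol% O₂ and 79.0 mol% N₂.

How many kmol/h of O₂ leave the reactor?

Stoichiometric O₂ = 3.5 × 43.5 = 152.2 kmol/h; O₂ fed = 152.2 × 1.439 = 219.1 kmol/h.
N₂ fed = 219.1 × 79/21 = 824.2 kmol/h.
Fuel reacted = 0.953 × 43.5 → ξ = 41.46 kmol/h.
Outlet (n = n₀ + ν ξ):
  C₂H₆: 43.5 − 1(41.46) = 2.044
  O₂: 219.1 − 3.5(41.46) = 73.99
  N₂: 824.2 (inert)
  CO₂: 0 + 2(41.46) = 82.91
  H₂O: 0 + 3(41.46) = 124.4

74 kmol/h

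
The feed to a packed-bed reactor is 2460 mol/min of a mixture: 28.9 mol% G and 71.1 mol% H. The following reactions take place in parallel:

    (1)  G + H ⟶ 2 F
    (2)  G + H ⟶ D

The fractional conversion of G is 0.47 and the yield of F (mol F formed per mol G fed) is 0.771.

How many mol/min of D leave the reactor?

60.1 mol/min

Yield of F: 2ξ₁ / 710.9 = 0.771 → ξ₁ = 274.1 mol/min.
Conversion of G: 1ξ₁ + 1ξ₂ = 0.47 × 710.9 = 334.1 → ξ₂ = 60.07 mol/min.
Outlet amounts (n = n₀ + Σ ν·ξ):
  G: 710.9 − 1(274.1) − 1(60.07) = 376.8
  H: 1749 − 1(274.1) − 1(60.07) = 1415
  F: 0 + 2(274.1) = 548.1
  D: 0 + 1(60.07) = 60.07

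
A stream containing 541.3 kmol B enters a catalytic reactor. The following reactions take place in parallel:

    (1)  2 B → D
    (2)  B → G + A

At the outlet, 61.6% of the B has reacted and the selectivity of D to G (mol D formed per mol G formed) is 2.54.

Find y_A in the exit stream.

Conversion of B: B consumed = 0.616 × 541.3 = 333.4 kmol = 2ξ₁ + 1ξ₂.
Selectivity: 1ξ₁ / (1ξ₂) = 2.54 → ξ₁ = 2.54 ξ₂.
Substitute: (2·2.54 + 1) ξ₂ = 333.4 → ξ₂ = 54.84 kmol, ξ₁ = 139.3 kmol.
Outlet amounts (n = n₀ + Σ ν·ξ):
  B: 541.3 − 2(139.3) − 1(54.84) = 207.9
  D: 0 + 1(139.3) = 139.3
  G: 0 + 1(54.84) = 54.84
  A: 0 + 1(54.84) = 54.84
Total out = 456.8 kmol; y_A = 54.84 / 456.8 = 0.12.

0.12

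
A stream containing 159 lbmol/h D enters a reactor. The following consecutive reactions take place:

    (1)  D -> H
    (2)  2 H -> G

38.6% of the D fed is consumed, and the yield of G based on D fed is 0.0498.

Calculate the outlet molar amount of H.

Conversion of D: D consumed = 1ξ₁ = 0.386 × 159 → ξ₁ = 61.37 lbmol/h.
Yield of G: 1ξ₂ / 159 = 0.0498 → ξ₂ = 7.918 lbmol/h.
Outlet amounts (n = n₀ + Σ ν·ξ):
  D: 159 − 1(61.37) = 97.63
  H: 0 + 1(61.37) − 2(7.918) = 45.54
  G: 0 + 1(7.918) = 7.918

45.5 lbmol/h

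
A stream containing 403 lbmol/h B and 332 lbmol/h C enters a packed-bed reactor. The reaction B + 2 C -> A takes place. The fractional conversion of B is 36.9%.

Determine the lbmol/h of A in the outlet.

149 lbmol/h

B reacted = 0.369 × 403 = 148.7 lbmol/h; ν_B = −1, so ξ = 148.7/1 = 148.7 lbmol/h.
Outlet amounts (n = n₀ + ν ξ):
  B: 403 − 1(148.7) = 254.3
  C: 332 − 2(148.7) = 34.59
  A: 0 + 1(148.7) = 148.7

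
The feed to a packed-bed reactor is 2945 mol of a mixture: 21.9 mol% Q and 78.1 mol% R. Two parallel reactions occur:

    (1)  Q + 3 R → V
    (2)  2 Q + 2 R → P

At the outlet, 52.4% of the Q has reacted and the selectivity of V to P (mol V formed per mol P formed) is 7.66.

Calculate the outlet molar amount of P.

Conversion of Q: Q consumed = 0.524 × 645 = 338 mol = 1ξ₁ + 2ξ₂.
Selectivity: 1ξ₁ / (1ξ₂) = 7.66 → ξ₁ = 7.66 ξ₂.
Substitute: (1·7.66 + 2) ξ₂ = 338 → ξ₂ = 34.99 mol, ξ₁ = 268 mol.
Outlet amounts (n = n₀ + Σ ν·ξ):
  Q: 645 − 1(268) − 2(34.99) = 307
  R: 2300 − 3(268) − 2(34.99) = 1426
  V: 0 + 1(268) = 268
  P: 0 + 1(34.99) = 34.99

35 mol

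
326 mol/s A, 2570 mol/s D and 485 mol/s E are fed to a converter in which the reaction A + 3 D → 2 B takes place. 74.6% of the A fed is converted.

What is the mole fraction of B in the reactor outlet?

A reacted = 0.746 × 326 = 243.2 mol/s; ν_A = −1, so ξ = 243.2/1 = 243.2 mol/s.
Outlet amounts (n = n₀ + ν ξ):
  A: 326 − 1(243.2) = 82.8
  D: 2570 − 3(243.2) = 1840
  B: 0 + 2(243.2) = 486.4
  E: 485 (inert)
Total out = 2895 mol/s; y_B = 486.4 / 2895 = 0.168.

0.168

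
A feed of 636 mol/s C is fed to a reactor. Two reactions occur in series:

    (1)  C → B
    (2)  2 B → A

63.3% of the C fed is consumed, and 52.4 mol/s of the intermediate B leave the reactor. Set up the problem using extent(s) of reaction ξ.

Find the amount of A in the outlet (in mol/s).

Conversion of C: C consumed = 1ξ₁ = 0.633 × 636 → ξ₁ = 402.6 mol/s.
B balance: n_B = 0 + 1ξ₁ − 2ξ₂ = 52.4 → ξ₂ = (1·402.6 − 52.4)/2 = 175.1 mol/s.
Outlet amounts (n = n₀ + Σ ν·ξ):
  C: 636 − 1(402.6) = 233.4
  B: 0 + 1(402.6) − 2(175.1) = 52.4
  A: 0 + 1(175.1) = 175.1

175 mol/s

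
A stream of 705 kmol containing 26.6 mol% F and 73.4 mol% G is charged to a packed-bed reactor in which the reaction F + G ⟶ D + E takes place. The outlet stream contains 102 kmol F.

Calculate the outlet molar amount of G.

432 kmol

For F: n = n₀ − 1ξ → 102 = 187.5 − 1ξ, giving ξ = 85.53 kmol.
Outlet amounts (n = n₀ + ν ξ):
  F: 187.5 − 1(85.53) = 102
  G: 517.5 − 1(85.53) = 431.9
  D: 0 + 1(85.53) = 85.53
  E: 0 + 1(85.53) = 85.53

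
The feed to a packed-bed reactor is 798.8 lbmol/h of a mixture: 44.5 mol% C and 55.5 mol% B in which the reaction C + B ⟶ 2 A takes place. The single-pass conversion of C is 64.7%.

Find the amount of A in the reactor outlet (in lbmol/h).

460 lbmol/h

C reacted = 0.647 × 355.5 = 230 lbmol/h; ν_C = −1, so ξ = 230/1 = 230 lbmol/h.
Outlet amounts (n = n₀ + ν ξ):
  C: 355.5 − 1(230) = 125.5
  B: 443.3 − 1(230) = 213.3
  A: 0 + 2(230) = 460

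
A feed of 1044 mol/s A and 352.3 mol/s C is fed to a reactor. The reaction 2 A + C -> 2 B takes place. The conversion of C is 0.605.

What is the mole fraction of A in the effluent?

0.522

C reacted = 0.605 × 352.3 = 213.1 mol/s; ν_C = −1, so ξ = 213.1/1 = 213.1 mol/s.
Outlet amounts (n = n₀ + ν ξ):
  A: 1044 − 2(213.1) = 617.7
  C: 352.3 − 1(213.1) = 139.2
  B: 0 + 2(213.1) = 426.3
Total out = 1183 mol/s; y_A = 617.7 / 1183 = 0.5221.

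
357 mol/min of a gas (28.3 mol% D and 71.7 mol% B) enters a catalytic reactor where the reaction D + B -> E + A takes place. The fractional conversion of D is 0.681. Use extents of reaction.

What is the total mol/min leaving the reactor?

357 mol/min

D reacted = 0.681 × 101 = 68.8 mol/min; ν_D = −1, so ξ = 68.8/1 = 68.8 mol/min.
Outlet amounts (n = n₀ + ν ξ):
  D: 101 − 1(68.8) = 32.23
  B: 256 − 1(68.8) = 187.2
  E: 0 + 1(68.8) = 68.8
  A: 0 + 1(68.8) = 68.8
Total out = 32.23 + 187.2 + 68.8 + 68.8 = 357 mol/min.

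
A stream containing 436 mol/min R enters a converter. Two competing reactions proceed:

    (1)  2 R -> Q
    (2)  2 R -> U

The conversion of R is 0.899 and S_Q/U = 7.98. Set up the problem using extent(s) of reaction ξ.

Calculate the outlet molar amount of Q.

174 mol/min

Conversion of R: R consumed = 0.899 × 436 = 392 mol/min = 2ξ₁ + 2ξ₂.
Selectivity: 1ξ₁ / (1ξ₂) = 7.98 → ξ₁ = 7.98 ξ₂.
Substitute: (2·7.98 + 2) ξ₂ = 392 → ξ₂ = 21.82 mol/min, ξ₁ = 174.2 mol/min.
Outlet amounts (n = n₀ + Σ ν·ξ):
  R: 436 − 2(174.2) − 2(21.82) = 44.04
  Q: 0 + 1(174.2) = 174.2
  U: 0 + 1(21.82) = 21.82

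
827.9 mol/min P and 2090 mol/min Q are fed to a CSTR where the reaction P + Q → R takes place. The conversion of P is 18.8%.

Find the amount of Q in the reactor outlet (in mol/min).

P reacted = 0.188 × 827.9 = 155.6 mol/min; ν_P = −1, so ξ = 155.6/1 = 155.6 mol/min.
Outlet amounts (n = n₀ + ν ξ):
  P: 827.9 − 1(155.6) = 672.3
  Q: 2090 − 1(155.6) = 1934
  R: 0 + 1(155.6) = 155.6

1930 mol/min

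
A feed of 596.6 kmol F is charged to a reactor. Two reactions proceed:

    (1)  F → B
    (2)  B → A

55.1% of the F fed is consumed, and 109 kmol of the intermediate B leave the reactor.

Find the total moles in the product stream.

597 kmol

Conversion of F: F consumed = 1ξ₁ = 0.551 × 596.6 → ξ₁ = 328.7 kmol.
B balance: n_B = 0 + 1ξ₁ − 1ξ₂ = 109 → ξ₂ = (1·328.7 − 109)/1 = 219.7 kmol.
Outlet amounts (n = n₀ + Σ ν·ξ):
  F: 596.6 − 1(328.7) = 267.9
  B: 0 + 1(328.7) − 1(219.7) = 109
  A: 0 + 1(219.7) = 219.7
Total out = 267.9 + 109 + 219.7 = 596.6 kmol.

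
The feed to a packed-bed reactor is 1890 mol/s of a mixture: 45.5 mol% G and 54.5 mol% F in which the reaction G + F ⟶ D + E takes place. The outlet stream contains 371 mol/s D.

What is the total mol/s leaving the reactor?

For D: n = n₀ + 1ξ → 371 = 0 + 1ξ, giving ξ = 371 mol/s.
Outlet amounts (n = n₀ + ν ξ):
  G: 860 − 1(371) = 489
  F: 1030 − 1(371) = 659
  D: 0 + 1(371) = 371
  E: 0 + 1(371) = 371
Total out = 489 + 659 + 371 + 371 = 1890 mol/s.

1890 mol/s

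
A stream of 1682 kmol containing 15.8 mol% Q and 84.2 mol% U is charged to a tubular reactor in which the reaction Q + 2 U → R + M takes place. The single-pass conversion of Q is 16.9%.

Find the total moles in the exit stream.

1640 kmol

Q reacted = 0.169 × 265.8 = 44.91 kmol; ν_Q = −1, so ξ = 44.91/1 = 44.91 kmol.
Outlet amounts (n = n₀ + ν ξ):
  Q: 265.8 − 1(44.91) = 220.8
  U: 1416 − 2(44.91) = 1326
  R: 0 + 1(44.91) = 44.91
  M: 0 + 1(44.91) = 44.91
Total out = 220.8 + 1326 + 44.91 + 44.91 = 1637 kmol.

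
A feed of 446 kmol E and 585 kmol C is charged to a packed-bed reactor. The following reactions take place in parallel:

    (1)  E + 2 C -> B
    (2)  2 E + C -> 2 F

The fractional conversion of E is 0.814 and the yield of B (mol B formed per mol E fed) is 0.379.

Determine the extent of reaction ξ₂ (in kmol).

Yield of B: 1ξ₁ / 446 = 0.379 → ξ₁ = 169 kmol.
Conversion of E: 1ξ₁ + 2ξ₂ = 0.814 × 446 = 363 → ξ₂ = 97 kmol.
Outlet amounts (n = n₀ + Σ ν·ξ):
  E: 446 − 1(169) − 2(97) = 82.96
  C: 585 − 2(169) − 1(97) = 149.9
  B: 0 + 1(169) = 169
  F: 0 + 2(97) = 194

ξ₂ = 97 kmol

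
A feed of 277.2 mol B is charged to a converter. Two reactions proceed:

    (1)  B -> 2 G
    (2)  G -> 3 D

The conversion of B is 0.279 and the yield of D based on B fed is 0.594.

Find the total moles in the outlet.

464 mol

Conversion of B: B consumed = 1ξ₁ = 0.279 × 277.2 → ξ₁ = 77.34 mol.
Yield of D: 3ξ₂ / 277.2 = 0.594 → ξ₂ = 54.89 mol.
Outlet amounts (n = n₀ + Σ ν·ξ):
  B: 277.2 − 1(77.34) = 199.9
  G: 0 + 2(77.34) − 1(54.89) = 99.79
  D: 0 + 3(54.89) = 164.7
Total out = 199.9 + 99.79 + 164.7 = 464.3 mol.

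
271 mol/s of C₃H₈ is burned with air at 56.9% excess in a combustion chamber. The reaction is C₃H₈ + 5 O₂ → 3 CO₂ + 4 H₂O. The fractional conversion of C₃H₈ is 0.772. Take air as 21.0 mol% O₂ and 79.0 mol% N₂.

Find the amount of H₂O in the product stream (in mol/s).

837 mol/s

Stoichiometric O₂ = 5 × 271 = 1355 mol/s; O₂ fed = 1355 × 1.569 = 2126 mol/s.
N₂ fed = 2126 × 79/21 = 7998 mol/s.
Fuel reacted = 0.772 × 271 → ξ = 209.2 mol/s.
Outlet (n = n₀ + ν ξ):
  C₃H₈: 271 − 1(209.2) = 61.79
  O₂: 2126 − 5(209.2) = 1080
  N₂: 7998 (inert)
  CO₂: 0 + 3(209.2) = 627.6
  H₂O: 0 + 4(209.2) = 836.8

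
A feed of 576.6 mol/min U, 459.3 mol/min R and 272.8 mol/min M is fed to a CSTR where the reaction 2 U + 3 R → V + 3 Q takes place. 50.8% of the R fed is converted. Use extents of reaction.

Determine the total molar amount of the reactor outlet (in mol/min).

R reacted = 0.508 × 459.3 = 233.3 mol/min; ν_R = −3, so ξ = 233.3/3 = 77.77 mol/min.
Outlet amounts (n = n₀ + ν ξ):
  U: 576.6 − 2(77.77) = 421.1
  R: 459.3 − 3(77.77) = 226
  V: 0 + 1(77.77) = 77.77
  Q: 0 + 3(77.77) = 233.3
  M: 272.8 (inert)
Total out = 421.1 + 226 + 77.77 + 233.3 + 272.8 = 1231 mol/min.

1230 mol/min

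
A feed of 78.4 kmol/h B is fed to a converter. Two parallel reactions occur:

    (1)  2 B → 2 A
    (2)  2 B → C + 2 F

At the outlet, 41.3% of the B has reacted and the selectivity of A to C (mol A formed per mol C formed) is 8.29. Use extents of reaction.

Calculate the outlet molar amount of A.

26.1 kmol/h

Conversion of B: B consumed = 0.413 × 78.4 = 32.38 kmol/h = 2ξ₁ + 2ξ₂.
Selectivity: 2ξ₁ / (1ξ₂) = 8.29 → ξ₁ = 4.145 ξ₂.
Substitute: (2·4.145 + 2) ξ₂ = 32.38 → ξ₂ = 3.147 kmol/h, ξ₁ = 13.04 kmol/h.
Outlet amounts (n = n₀ + Σ ν·ξ):
  B: 78.4 − 2(13.04) − 2(3.147) = 46.02
  A: 0 + 2(13.04) = 26.09
  C: 0 + 1(3.147) = 3.147
  F: 0 + 2(3.147) = 6.293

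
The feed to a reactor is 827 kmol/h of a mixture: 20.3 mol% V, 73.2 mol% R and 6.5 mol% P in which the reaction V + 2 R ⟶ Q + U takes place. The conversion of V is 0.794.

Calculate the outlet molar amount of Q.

133 kmol/h

V reacted = 0.794 × 167.9 = 133.3 kmol/h; ν_V = −1, so ξ = 133.3/1 = 133.3 kmol/h.
Outlet amounts (n = n₀ + ν ξ):
  V: 167.9 − 1(133.3) = 34.58
  R: 605.4 − 2(133.3) = 338.8
  Q: 0 + 1(133.3) = 133.3
  U: 0 + 1(133.3) = 133.3
  P: 53.76 (inert)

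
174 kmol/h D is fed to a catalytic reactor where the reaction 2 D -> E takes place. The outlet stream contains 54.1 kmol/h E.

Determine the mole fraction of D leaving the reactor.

0.549

For E: n = n₀ + 1ξ → 54.1 = 0 + 1ξ, giving ξ = 54.1 kmol/h.
Outlet amounts (n = n₀ + ν ξ):
  D: 174 − 2(54.1) = 65.8
  E: 0 + 1(54.1) = 54.1
Total out = 119.9 kmol/h; y_D = 65.8 / 119.9 = 0.5488.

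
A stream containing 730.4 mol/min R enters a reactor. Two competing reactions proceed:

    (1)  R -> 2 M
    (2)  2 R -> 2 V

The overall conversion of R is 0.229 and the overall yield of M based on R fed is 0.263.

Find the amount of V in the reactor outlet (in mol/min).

Yield of M: 2ξ₁ / 730.4 = 0.263 → ξ₁ = 96.05 mol/min.
Conversion of R: 1ξ₁ + 2ξ₂ = 0.229 × 730.4 = 167.3 → ξ₂ = 35.61 mol/min.
Outlet amounts (n = n₀ + Σ ν·ξ):
  R: 730.4 − 1(96.05) − 2(35.61) = 563.1
  M: 0 + 2(96.05) = 192.1
  V: 0 + 2(35.61) = 71.21

71.2 mol/min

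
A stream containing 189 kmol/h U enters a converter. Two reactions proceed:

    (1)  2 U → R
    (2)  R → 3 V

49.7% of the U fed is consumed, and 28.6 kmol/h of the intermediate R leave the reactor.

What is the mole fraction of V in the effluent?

0.308

Conversion of U: U consumed = 2ξ₁ = 0.497 × 189 → ξ₁ = 46.97 kmol/h.
R balance: n_R = 0 + 1ξ₁ − 1ξ₂ = 28.6 → ξ₂ = (1·46.97 − 28.6)/1 = 18.37 kmol/h.
Outlet amounts (n = n₀ + Σ ν·ξ):
  U: 189 − 2(46.97) = 95.07
  R: 0 + 1(46.97) − 1(18.37) = 28.6
  V: 0 + 3(18.37) = 55.1
Total out = 178.8 kmol/h; y_V = 55.1 / 178.8 = 0.3082.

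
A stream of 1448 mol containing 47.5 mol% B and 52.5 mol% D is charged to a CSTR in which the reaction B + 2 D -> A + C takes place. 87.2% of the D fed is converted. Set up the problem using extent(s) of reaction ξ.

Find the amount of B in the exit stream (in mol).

356 mol

D reacted = 0.872 × 760.2 = 662.9 mol; ν_D = −2, so ξ = 662.9/2 = 331.4 mol.
Outlet amounts (n = n₀ + ν ξ):
  B: 687.8 − 1(331.4) = 356.4
  D: 760.2 − 2(331.4) = 97.31
  A: 0 + 1(331.4) = 331.4
  C: 0 + 1(331.4) = 331.4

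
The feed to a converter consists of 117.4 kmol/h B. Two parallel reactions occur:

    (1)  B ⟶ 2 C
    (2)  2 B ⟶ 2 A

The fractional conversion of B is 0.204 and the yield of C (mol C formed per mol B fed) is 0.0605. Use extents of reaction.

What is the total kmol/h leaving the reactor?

121 kmol/h

Yield of C: 2ξ₁ / 117.4 = 0.0605 → ξ₁ = 3.551 kmol/h.
Conversion of B: 1ξ₁ + 2ξ₂ = 0.204 × 117.4 = 23.95 → ξ₂ = 10.2 kmol/h.
Outlet amounts (n = n₀ + Σ ν·ξ):
  B: 117.4 − 1(3.551) − 2(10.2) = 93.45
  C: 0 + 2(3.551) = 7.103
  A: 0 + 2(10.2) = 20.4
Total out = 93.45 + 7.103 + 20.4 = 121 kmol/h.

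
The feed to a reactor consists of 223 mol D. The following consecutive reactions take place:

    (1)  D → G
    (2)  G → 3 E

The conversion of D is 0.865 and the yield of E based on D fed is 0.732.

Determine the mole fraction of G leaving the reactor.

0.417

Conversion of D: D consumed = 1ξ₁ = 0.865 × 223 → ξ₁ = 192.9 mol.
Yield of E: 3ξ₂ / 223 = 0.732 → ξ₂ = 54.41 mol.
Outlet amounts (n = n₀ + Σ ν·ξ):
  D: 223 − 1(192.9) = 30.1
  G: 0 + 1(192.9) − 1(54.41) = 138.5
  E: 0 + 3(54.41) = 163.2
Total out = 331.8 mol; y_G = 138.5 / 331.8 = 0.4173.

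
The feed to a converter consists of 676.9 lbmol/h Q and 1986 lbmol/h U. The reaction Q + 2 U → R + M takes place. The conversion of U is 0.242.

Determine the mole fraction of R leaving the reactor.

U reacted = 0.242 × 1986 = 480.6 lbmol/h; ν_U = −2, so ξ = 480.6/2 = 240.3 lbmol/h.
Outlet amounts (n = n₀ + ν ξ):
  Q: 676.9 − 1(240.3) = 436.6
  U: 1986 − 2(240.3) = 1505
  R: 0 + 1(240.3) = 240.3
  M: 0 + 1(240.3) = 240.3
Total out = 2423 lbmol/h; y_R = 240.3 / 2423 = 0.09919.

0.0992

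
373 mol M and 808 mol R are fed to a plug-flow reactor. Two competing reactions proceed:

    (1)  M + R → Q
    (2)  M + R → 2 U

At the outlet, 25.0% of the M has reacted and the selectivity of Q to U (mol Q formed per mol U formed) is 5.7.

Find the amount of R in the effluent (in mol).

Conversion of M: M consumed = 0.25 × 373 = 93.25 mol = 1ξ₁ + 1ξ₂.
Selectivity: 1ξ₁ / (2ξ₂) = 5.7 → ξ₁ = 11.4 ξ₂.
Substitute: (1·11.4 + 1) ξ₂ = 93.25 → ξ₂ = 7.52 mol, ξ₁ = 85.73 mol.
Outlet amounts (n = n₀ + Σ ν·ξ):
  M: 373 − 1(85.73) − 1(7.52) = 279.8
  R: 808 − 1(85.73) − 1(7.52) = 714.8
  Q: 0 + 1(85.73) = 85.73
  U: 0 + 2(7.52) = 15.04

715 mol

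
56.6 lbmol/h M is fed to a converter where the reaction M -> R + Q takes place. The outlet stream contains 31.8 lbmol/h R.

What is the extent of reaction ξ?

ξ = 31.8 lbmol/h

For R: n = n₀ + 1ξ → 31.8 = 0 + 1ξ, giving ξ = 31.8 lbmol/h.
Outlet amounts (n = n₀ + ν ξ):
  M: 56.6 − 1(31.8) = 24.8
  R: 0 + 1(31.8) = 31.8
  Q: 0 + 1(31.8) = 31.8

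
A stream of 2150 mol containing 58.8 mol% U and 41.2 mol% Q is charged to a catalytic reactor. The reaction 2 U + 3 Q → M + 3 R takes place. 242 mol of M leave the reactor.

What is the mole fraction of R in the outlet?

For M: n = n₀ + 1ξ → 242 = 0 + 1ξ, giving ξ = 242 mol.
Outlet amounts (n = n₀ + ν ξ):
  U: 1264 − 2(242) = 780.2
  Q: 885.8 − 3(242) = 159.8
  M: 0 + 1(242) = 242
  R: 0 + 3(242) = 726
Total out = 1908 mol; y_R = 726 / 1908 = 0.3805.

0.381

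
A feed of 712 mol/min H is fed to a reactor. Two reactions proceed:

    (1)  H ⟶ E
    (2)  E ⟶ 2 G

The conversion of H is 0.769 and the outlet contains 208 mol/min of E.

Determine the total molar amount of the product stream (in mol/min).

Conversion of H: H consumed = 1ξ₁ = 0.769 × 712 → ξ₁ = 547.5 mol/min.
E balance: n_E = 0 + 1ξ₁ − 1ξ₂ = 208 → ξ₂ = (1·547.5 − 208)/1 = 339.5 mol/min.
Outlet amounts (n = n₀ + Σ ν·ξ):
  H: 712 − 1(547.5) = 164.5
  E: 0 + 1(547.5) − 1(339.5) = 208
  G: 0 + 2(339.5) = 679.1
Total out = 164.5 + 208 + 679.1 = 1052 mol/min.

1050 mol/min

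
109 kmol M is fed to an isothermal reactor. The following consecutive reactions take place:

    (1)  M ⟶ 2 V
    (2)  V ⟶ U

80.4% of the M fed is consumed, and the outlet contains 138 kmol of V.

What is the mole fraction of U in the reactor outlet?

Conversion of M: M consumed = 1ξ₁ = 0.804 × 109 → ξ₁ = 87.64 kmol.
V balance: n_V = 0 + 2ξ₁ − 1ξ₂ = 138 → ξ₂ = (2·87.64 − 138)/1 = 37.27 kmol.
Outlet amounts (n = n₀ + Σ ν·ξ):
  M: 109 − 1(87.64) = 21.36
  V: 0 + 2(87.64) − 1(37.27) = 138
  U: 0 + 1(37.27) = 37.27
Total out = 196.6 kmol; y_U = 37.27 / 196.6 = 0.1895.

0.19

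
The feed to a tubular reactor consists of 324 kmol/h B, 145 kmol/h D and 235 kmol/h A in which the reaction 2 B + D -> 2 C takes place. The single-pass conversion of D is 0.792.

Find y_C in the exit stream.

0.39

D reacted = 0.792 × 145 = 114.8 kmol/h; ν_D = −1, so ξ = 114.8/1 = 114.8 kmol/h.
Outlet amounts (n = n₀ + ν ξ):
  B: 324 − 2(114.8) = 94.32
  D: 145 − 1(114.8) = 30.16
  C: 0 + 2(114.8) = 229.7
  A: 235 (inert)
Total out = 589.2 kmol/h; y_C = 229.7 / 589.2 = 0.3898.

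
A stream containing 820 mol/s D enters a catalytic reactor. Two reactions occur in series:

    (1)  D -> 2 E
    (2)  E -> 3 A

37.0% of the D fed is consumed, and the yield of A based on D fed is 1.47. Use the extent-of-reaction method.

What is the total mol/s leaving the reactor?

1930 mol/s

Conversion of D: D consumed = 1ξ₁ = 0.37 × 820 → ξ₁ = 303.4 mol/s.
Yield of A: 3ξ₂ / 820 = 1.47 → ξ₂ = 401.8 mol/s.
Outlet amounts (n = n₀ + Σ ν·ξ):
  D: 820 − 1(303.4) = 516.6
  E: 0 + 2(303.4) − 1(401.8) = 205
  A: 0 + 3(401.8) = 1205
Total out = 516.6 + 205 + 1205 = 1927 mol/s.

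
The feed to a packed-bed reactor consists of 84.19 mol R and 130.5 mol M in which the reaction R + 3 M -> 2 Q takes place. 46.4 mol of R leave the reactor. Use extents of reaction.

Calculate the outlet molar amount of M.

17.1 mol

For R: n = n₀ − 1ξ → 46.4 = 84.19 − 1ξ, giving ξ = 37.79 mol.
Outlet amounts (n = n₀ + ν ξ):
  R: 84.19 − 1(37.79) = 46.4
  M: 130.5 − 3(37.79) = 17.13
  Q: 0 + 2(37.79) = 75.58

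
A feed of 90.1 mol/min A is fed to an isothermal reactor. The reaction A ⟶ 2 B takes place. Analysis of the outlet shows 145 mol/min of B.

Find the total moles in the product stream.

For B: n = n₀ + 2ξ → 145 = 0 + 2ξ, giving ξ = 72.5 mol/min.
Outlet amounts (n = n₀ + ν ξ):
  A: 90.1 − 1(72.5) = 17.6
  B: 0 + 2(72.5) = 145
Total out = 17.6 + 145 = 162.6 mol/min.

163 mol/min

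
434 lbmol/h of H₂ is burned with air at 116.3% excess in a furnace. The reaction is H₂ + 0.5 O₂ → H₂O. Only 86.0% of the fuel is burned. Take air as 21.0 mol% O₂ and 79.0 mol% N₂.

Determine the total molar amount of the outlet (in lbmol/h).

2480 lbmol/h

Stoichiometric O₂ = 0.5 × 434 = 217 lbmol/h; O₂ fed = 217 × 2.163 = 469.4 lbmol/h.
N₂ fed = 469.4 × 79/21 = 1766 lbmol/h.
Fuel reacted = 0.86 × 434 → ξ = 373.2 lbmol/h.
Outlet (n = n₀ + ν ξ):
  H₂: 434 − 1(373.2) = 60.76
  O₂: 469.4 − 0.5(373.2) = 282.8
  N₂: 1766 (inert)
  H₂O: 0 + 1(373.2) = 373.2
Total out = 60.76 + 282.8 + 1766 + 373.2 = 2482 lbmol/h.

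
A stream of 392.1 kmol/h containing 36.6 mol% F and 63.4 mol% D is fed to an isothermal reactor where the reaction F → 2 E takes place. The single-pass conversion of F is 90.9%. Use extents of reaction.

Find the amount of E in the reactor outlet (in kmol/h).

F reacted = 0.909 × 143.5 = 130.4 kmol/h; ν_F = −1, so ξ = 130.4/1 = 130.4 kmol/h.
Outlet amounts (n = n₀ + ν ξ):
  F: 143.5 − 1(130.4) = 13.06
  E: 0 + 2(130.4) = 260.9
  D: 248.6 (inert)

261 kmol/h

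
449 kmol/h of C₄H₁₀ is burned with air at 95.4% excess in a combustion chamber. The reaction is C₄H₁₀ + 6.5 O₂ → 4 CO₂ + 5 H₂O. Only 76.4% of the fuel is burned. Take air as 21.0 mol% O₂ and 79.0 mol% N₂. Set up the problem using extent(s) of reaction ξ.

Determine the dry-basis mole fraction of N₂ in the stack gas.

0.812

Stoichiometric O₂ = 6.5 × 449 = 2918 kmol/h; O₂ fed = 2918 × 1.954 = 5703 kmol/h.
N₂ fed = 5703 × 79/21 = 21450 kmol/h.
Fuel reacted = 0.764 × 449 → ξ = 343 kmol/h.
Outlet (n = n₀ + ν ξ):
  C₄H₁₀: 449 − 1(343) = 106
  O₂: 5703 − 6.5(343) = 3473
  N₂: 21450 (inert)
  CO₂: 0 + 4(343) = 1372
  H₂O: 0 + 5(343) = 1715
Dry total = 26400 kmol/h; y_N₂ (dry) = 21450 / 26400 = 0.8125.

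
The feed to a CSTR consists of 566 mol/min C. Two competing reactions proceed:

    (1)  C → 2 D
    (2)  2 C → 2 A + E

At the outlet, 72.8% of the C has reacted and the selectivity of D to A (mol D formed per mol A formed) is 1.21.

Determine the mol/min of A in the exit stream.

257 mol/min

Conversion of C: C consumed = 0.728 × 566 = 412 mol/min = 1ξ₁ + 2ξ₂.
Selectivity: 2ξ₁ / (2ξ₂) = 1.21 → ξ₁ = 1.21 ξ₂.
Substitute: (1·1.21 + 2) ξ₂ = 412 → ξ₂ = 128.4 mol/min, ξ₁ = 155.3 mol/min.
Outlet amounts (n = n₀ + Σ ν·ξ):
  C: 566 − 1(155.3) − 2(128.4) = 154
  D: 0 + 2(155.3) = 310.6
  A: 0 + 2(128.4) = 256.7
  E: 0 + 1(128.4) = 128.4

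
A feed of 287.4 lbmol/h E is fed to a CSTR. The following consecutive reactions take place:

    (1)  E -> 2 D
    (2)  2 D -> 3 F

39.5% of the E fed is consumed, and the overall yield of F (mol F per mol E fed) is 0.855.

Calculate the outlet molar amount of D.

63.2 lbmol/h

Conversion of E: E consumed = 1ξ₁ = 0.395 × 287.4 → ξ₁ = 113.5 lbmol/h.
Yield of F: 3ξ₂ / 287.4 = 0.855 → ξ₂ = 81.91 lbmol/h.
Outlet amounts (n = n₀ + Σ ν·ξ):
  E: 287.4 − 1(113.5) = 173.9
  D: 0 + 2(113.5) − 2(81.91) = 63.23
  F: 0 + 3(81.91) = 245.7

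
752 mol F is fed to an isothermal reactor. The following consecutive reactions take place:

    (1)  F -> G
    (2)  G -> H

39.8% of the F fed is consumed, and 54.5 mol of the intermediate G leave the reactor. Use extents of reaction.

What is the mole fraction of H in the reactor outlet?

Conversion of F: F consumed = 1ξ₁ = 0.398 × 752 → ξ₁ = 299.3 mol.
G balance: n_G = 0 + 1ξ₁ − 1ξ₂ = 54.5 → ξ₂ = (1·299.3 − 54.5)/1 = 244.8 mol.
Outlet amounts (n = n₀ + Σ ν·ξ):
  F: 752 − 1(299.3) = 452.7
  G: 0 + 1(299.3) − 1(244.8) = 54.5
  H: 0 + 1(244.8) = 244.8
Total out = 752 mol; y_H = 244.8 / 752 = 0.3255.

0.326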